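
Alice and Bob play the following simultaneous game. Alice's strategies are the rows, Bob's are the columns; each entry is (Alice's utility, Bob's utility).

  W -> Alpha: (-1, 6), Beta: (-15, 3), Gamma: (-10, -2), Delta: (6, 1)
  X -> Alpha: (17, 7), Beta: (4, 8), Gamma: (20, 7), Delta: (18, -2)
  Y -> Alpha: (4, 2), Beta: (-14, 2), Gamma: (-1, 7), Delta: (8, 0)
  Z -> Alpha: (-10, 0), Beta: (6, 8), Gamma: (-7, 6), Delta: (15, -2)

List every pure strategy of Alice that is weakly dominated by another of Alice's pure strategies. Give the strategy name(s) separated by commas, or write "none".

W is weakly dominated by X (Alpha: 17>-1, Beta: 4>-15, Gamma: 20>-10, Delta: 18>6).
X: no other strategy beats it everywhere (W at Alpha (17>-1); Y at Alpha (17>4); Z at Alpha (17>-10)).
Y is weakly dominated by X (Alpha: 17>4, Beta: 4>-14, Gamma: 20>-1, Delta: 18>8).
Nothing dominates Z: W at Beta (6>-15); X at Beta (6>4); Y at Beta (6>-14).

W, Y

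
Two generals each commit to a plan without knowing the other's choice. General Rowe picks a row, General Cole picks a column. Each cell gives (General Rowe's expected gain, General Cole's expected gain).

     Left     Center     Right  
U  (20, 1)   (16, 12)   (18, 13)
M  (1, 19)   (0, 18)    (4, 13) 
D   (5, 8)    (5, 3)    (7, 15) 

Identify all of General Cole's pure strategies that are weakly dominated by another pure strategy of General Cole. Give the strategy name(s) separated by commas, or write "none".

none

Left: no other strategy beats it everywhere (Center at M (19>18); Right at M (19>13)).
Center is not dominated — it holds its own against Left at U (12>1); Right at M (18>13).
Nothing dominates Right: Left at U (13>1); Center at U (13>12).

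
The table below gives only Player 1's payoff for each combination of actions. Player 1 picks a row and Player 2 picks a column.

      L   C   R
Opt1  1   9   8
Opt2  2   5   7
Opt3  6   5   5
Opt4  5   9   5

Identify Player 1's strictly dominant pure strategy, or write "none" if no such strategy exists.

Opt1 fails to dominate Opt2 at L (1<2).
Opt2 fails to dominate Opt1 at C (5<9).
Opt3 fails to dominate Opt1 at C (5<9).
Opt4 fails to dominate Opt1 at C (9=9).
No single strategy dominates all the others.

none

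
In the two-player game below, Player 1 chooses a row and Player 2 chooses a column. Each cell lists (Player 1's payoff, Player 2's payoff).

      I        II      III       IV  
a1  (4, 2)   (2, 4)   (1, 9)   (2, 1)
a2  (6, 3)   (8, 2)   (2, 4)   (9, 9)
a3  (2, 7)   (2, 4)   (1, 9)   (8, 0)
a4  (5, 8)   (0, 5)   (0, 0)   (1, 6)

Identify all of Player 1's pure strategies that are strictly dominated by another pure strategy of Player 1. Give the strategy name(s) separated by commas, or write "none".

a2 strictly dominates a1 — I: 6>4, II: 8>2, III: 2>1, IV: 9>2.
a2 is not dominated — it holds its own against a1 at I (6>4); a3 at I (6>2); a4 at I (6>5).
a3 is strictly dominated by a2 (I: 6>2, II: 8>2, III: 2>1, IV: 9>8).
a4: dominated, since a2 does at least as well everywhere (I: 6>5, II: 8>0, III: 2>0, IV: 9>1).

a1, a3, a4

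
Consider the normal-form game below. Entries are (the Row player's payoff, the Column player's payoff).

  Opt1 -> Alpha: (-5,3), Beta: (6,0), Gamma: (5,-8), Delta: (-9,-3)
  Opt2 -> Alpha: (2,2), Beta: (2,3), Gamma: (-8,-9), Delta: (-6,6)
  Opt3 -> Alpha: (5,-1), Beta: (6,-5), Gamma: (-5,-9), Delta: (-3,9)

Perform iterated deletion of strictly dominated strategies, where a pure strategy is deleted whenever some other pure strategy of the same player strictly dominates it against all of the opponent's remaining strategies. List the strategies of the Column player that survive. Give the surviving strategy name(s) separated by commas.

Delta

For the Row player, Opt3 strictly dominates Opt2 on the remaining columns (Alpha: 5>2, Beta: 6>2, Gamma: -5>-8, Delta: -3>-6); eliminate Opt2.
Column Beta is eliminated: Alpha beats it against every remaining row (Opt1: 3>0, Opt3: -1>-5).
Column Gamma is eliminated: Alpha beats it against every remaining row (Opt1: 3>-8, Opt3: -1>-9).
Row Opt1 is eliminated: Opt3 beats it against every remaining column (Alpha: 5>-5, Delta: -3>-9).
Column Alpha is eliminated: Delta beats it against every remaining row (Opt3: 9>-1).
Among the remaining strategies, none is strictly dominated by another pure strategy of the same player, so the elimination stops.
Surviving strategies — the Row player: {Opt3}; the Column player: {Delta}.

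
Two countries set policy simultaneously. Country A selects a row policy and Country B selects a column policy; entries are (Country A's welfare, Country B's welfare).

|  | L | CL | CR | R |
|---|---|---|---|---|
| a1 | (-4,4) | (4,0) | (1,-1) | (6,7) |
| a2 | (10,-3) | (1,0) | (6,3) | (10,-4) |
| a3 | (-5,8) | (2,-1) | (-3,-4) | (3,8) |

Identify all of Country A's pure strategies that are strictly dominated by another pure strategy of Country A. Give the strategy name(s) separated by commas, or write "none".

Nothing dominates a1: a2 at CL (4>1); a3 at L (-4>-5).
a2 is not dominated — it holds its own against a1 at L (10>-4); a3 at L (10>-5).
a3 is strictly dominated by a1 (L: -4>-5, CL: 4>2, CR: 1>-3, R: 6>3).

a3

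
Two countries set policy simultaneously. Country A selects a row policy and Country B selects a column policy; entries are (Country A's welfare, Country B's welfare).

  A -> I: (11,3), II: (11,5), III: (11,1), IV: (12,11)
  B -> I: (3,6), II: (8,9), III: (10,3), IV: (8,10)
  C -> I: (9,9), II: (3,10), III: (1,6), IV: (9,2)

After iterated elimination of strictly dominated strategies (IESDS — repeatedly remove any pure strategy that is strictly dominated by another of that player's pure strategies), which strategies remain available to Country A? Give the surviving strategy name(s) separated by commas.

A

For Country A, A strictly dominates B on the remaining columns (I: 11>3, II: 11>8, III: 11>10, IV: 12>8); eliminate B.
Country A's strategy C is strictly dominated by A (I: 11>9, II: 11>3, III: 11>1, IV: 12>9) and is removed.
For Country B, II strictly dominates I on the remaining rows (A: 5>3); eliminate I.
Country B's strategy II is strictly dominated by IV (A: 11>5) and is removed.
For Country B, IV strictly dominates III on the remaining rows (A: 11>1); eliminate III.
Among the remaining strategies, none is strictly dominated by another pure strategy of the same player, so the elimination stops.
Surviving strategies — Country A: {A}; Country B: {IV}.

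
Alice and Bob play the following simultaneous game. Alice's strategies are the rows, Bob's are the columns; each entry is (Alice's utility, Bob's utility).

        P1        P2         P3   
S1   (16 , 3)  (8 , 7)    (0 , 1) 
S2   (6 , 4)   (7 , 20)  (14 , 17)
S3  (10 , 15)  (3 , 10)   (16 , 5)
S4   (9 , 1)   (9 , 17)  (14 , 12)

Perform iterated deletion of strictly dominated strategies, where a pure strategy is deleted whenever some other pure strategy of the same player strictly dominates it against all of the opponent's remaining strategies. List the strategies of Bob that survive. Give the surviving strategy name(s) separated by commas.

Column P3 is eliminated: P2 beats it against every remaining row (S1: 7>1, S2: 20>17, S3: 10>5, S4: 17>12).
For Alice, S1 strictly dominates S2 on the remaining columns (P1: 16>6, P2: 8>7); eliminate S2.
Alice's strategy S3 is strictly dominated by S1 (P1: 16>10, P2: 8>3) and is removed.
For Bob, P2 strictly dominates P1 on the remaining rows (S1: 7>3, S4: 17>1); eliminate P1.
Row S1 is eliminated: S4 beats it against every remaining column (P2: 9>8).
Among the remaining strategies, none is strictly dominated by another pure strategy of the same player, so the elimination stops.
Surviving strategies — Alice: {S4}; Bob: {P2}.

P2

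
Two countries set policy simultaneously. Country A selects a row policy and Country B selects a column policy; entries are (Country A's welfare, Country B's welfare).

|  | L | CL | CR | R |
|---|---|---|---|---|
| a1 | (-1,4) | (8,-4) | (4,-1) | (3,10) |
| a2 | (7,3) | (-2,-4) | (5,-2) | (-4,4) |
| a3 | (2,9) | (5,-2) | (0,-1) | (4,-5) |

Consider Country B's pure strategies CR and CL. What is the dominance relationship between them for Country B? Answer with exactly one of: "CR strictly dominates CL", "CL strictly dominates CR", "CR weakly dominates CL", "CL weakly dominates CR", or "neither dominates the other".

CR strictly dominates CL

CR's payoffs vs CL's, by Country A's action — a1: -1>-4, a2: -2>-4, a3: -1>-2.
Every comparison favours CR, so CR strictly dominates CL.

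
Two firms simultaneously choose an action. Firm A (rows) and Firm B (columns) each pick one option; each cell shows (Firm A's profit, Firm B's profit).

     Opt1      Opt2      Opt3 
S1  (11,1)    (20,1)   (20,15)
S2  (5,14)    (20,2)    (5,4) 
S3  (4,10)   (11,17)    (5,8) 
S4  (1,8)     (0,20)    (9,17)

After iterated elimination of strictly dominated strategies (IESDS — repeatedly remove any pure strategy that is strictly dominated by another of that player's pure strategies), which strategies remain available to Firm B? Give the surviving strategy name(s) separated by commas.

Opt3

For Firm A, S1 strictly dominates S3 on the remaining columns (Opt1: 11>4, Opt2: 20>11, Opt3: 20>5); eliminate S3.
Firm A's strategy S4 is strictly dominated by S1 (Opt1: 11>1, Opt2: 20>0, Opt3: 20>9) and is removed.
Firm B's strategy Opt2 is strictly dominated by Opt3 (S1: 15>1, S2: 4>2) and is removed.
For Firm A, S1 strictly dominates S2 on the remaining columns (Opt1: 11>5, Opt3: 20>5); eliminate S2.
Column Opt1 is eliminated: Opt3 beats it against every remaining row (S1: 15>1).
Among the remaining strategies, none is strictly dominated by another pure strategy of the same player, so the elimination stops.
Surviving strategies — Firm A: {S1}; Firm B: {Opt3}.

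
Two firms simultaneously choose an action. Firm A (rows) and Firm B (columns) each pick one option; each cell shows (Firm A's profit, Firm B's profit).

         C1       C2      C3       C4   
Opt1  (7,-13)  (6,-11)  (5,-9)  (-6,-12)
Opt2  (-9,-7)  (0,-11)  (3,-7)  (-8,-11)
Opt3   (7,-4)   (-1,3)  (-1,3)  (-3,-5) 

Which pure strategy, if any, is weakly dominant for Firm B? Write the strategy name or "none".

C3 vs C1: Opt1: -9>-13, Opt2: -7=-7, Opt3: 3>-4.
C3 vs C2: Opt1: -9>-11, Opt2: -7>-11, Opt3: 3=3.
C3 vs C4: Opt1: -9>-12, Opt2: -7>-11, Opt3: 3>-5.
C3 is at least as good as every other strategy against every opponent action, so it is weakly dominant.

C3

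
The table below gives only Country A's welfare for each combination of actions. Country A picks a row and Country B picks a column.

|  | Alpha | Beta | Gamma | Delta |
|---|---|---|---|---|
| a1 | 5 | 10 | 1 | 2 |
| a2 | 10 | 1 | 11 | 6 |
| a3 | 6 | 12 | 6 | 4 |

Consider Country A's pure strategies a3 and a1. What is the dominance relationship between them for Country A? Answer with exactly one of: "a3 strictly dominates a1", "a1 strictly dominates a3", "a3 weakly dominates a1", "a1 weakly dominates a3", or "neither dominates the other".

a3 strictly dominates a1

Compare a3 to a1 across each choice by Country B: Alpha: 6>5, Beta: 12>10, Gamma: 6>1, Delta: 4>2.
a3 gives a strictly higher payoff against each choice by Country B, so a3 strictly dominates a1.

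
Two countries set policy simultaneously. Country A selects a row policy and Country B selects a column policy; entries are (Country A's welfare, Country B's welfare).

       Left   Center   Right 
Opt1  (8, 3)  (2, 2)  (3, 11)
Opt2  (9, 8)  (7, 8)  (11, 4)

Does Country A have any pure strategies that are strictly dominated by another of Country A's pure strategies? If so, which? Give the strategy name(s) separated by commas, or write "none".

Opt1 is strictly dominated by Opt2 (Left: 9>8, Center: 7>2, Right: 11>3).
Opt2 is not dominated — it holds its own against Opt1 at Left (9>8).

Opt1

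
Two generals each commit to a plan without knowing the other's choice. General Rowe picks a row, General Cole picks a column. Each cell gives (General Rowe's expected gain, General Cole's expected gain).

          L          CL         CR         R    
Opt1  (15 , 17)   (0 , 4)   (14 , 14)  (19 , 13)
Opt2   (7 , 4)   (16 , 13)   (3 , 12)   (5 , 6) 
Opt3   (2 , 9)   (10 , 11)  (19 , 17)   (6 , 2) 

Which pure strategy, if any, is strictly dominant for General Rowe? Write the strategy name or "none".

Opt1 fails to dominate Opt2 at CL (0<16).
Opt2 fails to dominate Opt1 at L (7<15).
Opt3 fails to dominate Opt1 at L (2<15).
No single strategy dominates all the others.

none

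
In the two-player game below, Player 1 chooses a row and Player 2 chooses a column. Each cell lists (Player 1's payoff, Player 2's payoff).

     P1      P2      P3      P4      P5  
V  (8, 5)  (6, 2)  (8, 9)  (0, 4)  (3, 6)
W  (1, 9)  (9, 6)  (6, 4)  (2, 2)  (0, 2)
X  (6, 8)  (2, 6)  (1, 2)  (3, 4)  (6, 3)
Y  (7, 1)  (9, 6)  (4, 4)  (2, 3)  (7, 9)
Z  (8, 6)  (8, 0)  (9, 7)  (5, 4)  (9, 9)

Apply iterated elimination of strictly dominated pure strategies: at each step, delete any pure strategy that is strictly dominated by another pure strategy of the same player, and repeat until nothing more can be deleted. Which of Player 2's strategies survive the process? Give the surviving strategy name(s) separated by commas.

For Player 1, Z strictly dominates X on the remaining columns (P1: 8>6, P2: 8>2, P3: 9>1, P4: 5>3, P5: 9>6); eliminate X.
For Player 2, P3 strictly dominates P4 on the remaining rows (V: 9>4, W: 4>2, Y: 4>3, Z: 7>4); eliminate P4.
Among the remaining strategies, none is strictly dominated by another pure strategy of the same player, so the elimination stops.
Surviving strategies — Player 1: {V, W, Y, Z}; Player 2: {P1, P2, P3, P5}.

P1, P2, P3, P5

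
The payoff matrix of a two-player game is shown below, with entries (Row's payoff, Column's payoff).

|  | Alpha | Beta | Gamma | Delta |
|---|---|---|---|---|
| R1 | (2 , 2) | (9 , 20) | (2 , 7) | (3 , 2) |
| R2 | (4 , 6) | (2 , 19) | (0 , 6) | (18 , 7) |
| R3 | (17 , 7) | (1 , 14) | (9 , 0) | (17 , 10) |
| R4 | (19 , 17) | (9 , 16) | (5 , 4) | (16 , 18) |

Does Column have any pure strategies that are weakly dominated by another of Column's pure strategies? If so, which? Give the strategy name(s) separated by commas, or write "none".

Alpha, Gamma

Alpha: dominated, since Delta does at least as well everywhere (R1: 2=2, R2: 7>6, R3: 10>7, R4: 18>17).
Beta: no other strategy beats it everywhere (Alpha at R1 (20>2); Gamma at R1 (20>7); Delta at R1 (20>2)).
Beta weakly dominates Gamma — R1: 20>7, R2: 19>6, R3: 14>0, R4: 16>4.
Delta is not dominated — it holds its own against Alpha at R2 (7>6); Beta at R4 (18>16); Gamma at R2 (7>6).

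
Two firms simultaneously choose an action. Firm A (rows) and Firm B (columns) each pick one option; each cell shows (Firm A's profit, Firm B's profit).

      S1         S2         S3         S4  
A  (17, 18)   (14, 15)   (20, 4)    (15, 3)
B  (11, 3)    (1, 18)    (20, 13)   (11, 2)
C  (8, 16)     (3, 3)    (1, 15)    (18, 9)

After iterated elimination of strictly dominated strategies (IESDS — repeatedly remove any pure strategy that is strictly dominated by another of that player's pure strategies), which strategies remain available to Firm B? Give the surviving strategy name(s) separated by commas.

S1

For Firm B, S1 strictly dominates S4 on the remaining rows (A: 18>3, B: 3>2, C: 16>9); eliminate S4.
Row C is eliminated: A beats it against every remaining column (S1: 17>8, S2: 14>3, S3: 20>1).
For Firm B, S2 strictly dominates S3 on the remaining rows (A: 15>4, B: 18>13); eliminate S3.
Row B is eliminated: A beats it against every remaining column (S1: 17>11, S2: 14>1).
For Firm B, S1 strictly dominates S2 on the remaining rows (A: 18>15); eliminate S2.
Among the remaining strategies, none is strictly dominated by another pure strategy of the same player, so the elimination stops.
Surviving strategies — Firm A: {A}; Firm B: {S1}.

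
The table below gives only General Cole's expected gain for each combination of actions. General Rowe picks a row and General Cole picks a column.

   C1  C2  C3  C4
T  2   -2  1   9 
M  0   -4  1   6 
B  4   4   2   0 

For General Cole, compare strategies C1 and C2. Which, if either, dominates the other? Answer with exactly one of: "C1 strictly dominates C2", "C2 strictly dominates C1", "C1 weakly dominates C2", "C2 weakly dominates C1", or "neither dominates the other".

Compare C1 to C2 across each opponent action: T: 2>-2, M: 0>-4, B: 4=4.
C1 is at least as good everywhere and strictly better somewhere (tied only at B), so C1 weakly but not strictly dominates C2.

C1 weakly dominates C2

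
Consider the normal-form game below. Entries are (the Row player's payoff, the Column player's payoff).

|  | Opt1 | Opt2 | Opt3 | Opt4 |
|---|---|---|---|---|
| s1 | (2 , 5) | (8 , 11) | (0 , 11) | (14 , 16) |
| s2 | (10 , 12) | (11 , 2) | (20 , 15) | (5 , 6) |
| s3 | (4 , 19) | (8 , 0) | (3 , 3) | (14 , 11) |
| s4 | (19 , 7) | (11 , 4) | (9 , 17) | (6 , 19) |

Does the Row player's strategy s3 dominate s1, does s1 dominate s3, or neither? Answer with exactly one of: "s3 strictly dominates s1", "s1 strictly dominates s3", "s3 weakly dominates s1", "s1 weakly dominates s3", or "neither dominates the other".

Compare s3 to s1 across every action of the Column player: Opt1: 4>2, Opt2: 8=8, Opt3: 3>0, Opt4: 14=14.
s3 is at least as good everywhere and strictly better somewhere (tied only at Opt2, Opt4), so s3 weakly but not strictly dominates s1.

s3 weakly dominates s1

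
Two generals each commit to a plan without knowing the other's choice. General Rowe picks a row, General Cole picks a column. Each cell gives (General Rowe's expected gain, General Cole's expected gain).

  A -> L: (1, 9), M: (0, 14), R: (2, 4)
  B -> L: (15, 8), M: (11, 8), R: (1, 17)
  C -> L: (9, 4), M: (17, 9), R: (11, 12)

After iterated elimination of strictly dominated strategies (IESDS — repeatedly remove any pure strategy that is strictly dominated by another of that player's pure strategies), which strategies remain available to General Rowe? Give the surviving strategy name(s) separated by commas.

General Rowe's strategy A is strictly dominated by C (L: 9>1, M: 17>0, R: 11>2) and is removed.
Column L is eliminated: R beats it against every remaining row (B: 17>8, C: 12>4).
General Rowe's strategy B is strictly dominated by C (M: 17>11, R: 11>1) and is removed.
Column M is eliminated: R beats it against every remaining row (C: 12>9).
Among the remaining strategies, none is strictly dominated by another pure strategy of the same player, so the elimination stops.
Surviving strategies — General Rowe: {C}; General Cole: {R}.

C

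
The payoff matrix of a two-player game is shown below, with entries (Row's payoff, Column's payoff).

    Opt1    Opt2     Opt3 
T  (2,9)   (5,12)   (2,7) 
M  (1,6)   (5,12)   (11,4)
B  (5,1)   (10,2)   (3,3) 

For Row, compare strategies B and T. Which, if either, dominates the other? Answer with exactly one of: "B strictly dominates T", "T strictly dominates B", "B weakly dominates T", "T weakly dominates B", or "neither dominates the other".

B strictly dominates T

Compare B to T across each opponent action: Opt1: 5>2, Opt2: 10>5, Opt3: 3>2.
B gives a strictly higher payoff against each opponent action, so B strictly dominates T.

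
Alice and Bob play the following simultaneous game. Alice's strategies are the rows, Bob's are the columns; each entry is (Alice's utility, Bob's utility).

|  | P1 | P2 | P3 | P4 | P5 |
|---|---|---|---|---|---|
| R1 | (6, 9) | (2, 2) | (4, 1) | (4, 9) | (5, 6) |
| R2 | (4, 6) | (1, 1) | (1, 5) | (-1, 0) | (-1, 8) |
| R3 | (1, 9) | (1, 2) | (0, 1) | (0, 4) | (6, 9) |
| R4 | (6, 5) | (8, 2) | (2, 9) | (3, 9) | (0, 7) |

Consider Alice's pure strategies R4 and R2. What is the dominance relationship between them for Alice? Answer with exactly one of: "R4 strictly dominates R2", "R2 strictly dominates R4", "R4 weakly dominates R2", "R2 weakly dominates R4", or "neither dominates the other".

R4 strictly dominates R2

R4's payoffs vs R2's, by Bob's action — P1: 6>4, P2: 8>1, P3: 2>1, P4: 3>-1, P5: 0>-1.
Every comparison favours R4, so R4 strictly dominates R2.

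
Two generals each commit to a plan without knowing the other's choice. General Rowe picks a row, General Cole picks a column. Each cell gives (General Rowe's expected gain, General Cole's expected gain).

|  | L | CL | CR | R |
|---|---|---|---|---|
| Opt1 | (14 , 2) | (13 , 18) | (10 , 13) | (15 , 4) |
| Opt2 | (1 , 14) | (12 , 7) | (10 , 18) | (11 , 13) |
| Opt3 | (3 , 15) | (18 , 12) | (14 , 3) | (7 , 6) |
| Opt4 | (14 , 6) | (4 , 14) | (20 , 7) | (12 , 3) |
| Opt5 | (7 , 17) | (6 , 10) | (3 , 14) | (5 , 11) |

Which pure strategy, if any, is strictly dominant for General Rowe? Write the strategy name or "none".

none

Opt1 fails to dominate Opt2 at CR (10=10).
Opt2 fails to dominate Opt1 at L (1<14).
Opt3 fails to dominate Opt1 at L (3<14).
Opt4 fails to dominate Opt1 at L (14=14).
Opt5 fails to dominate Opt1 at L (7<14).
No single strategy dominates all the others.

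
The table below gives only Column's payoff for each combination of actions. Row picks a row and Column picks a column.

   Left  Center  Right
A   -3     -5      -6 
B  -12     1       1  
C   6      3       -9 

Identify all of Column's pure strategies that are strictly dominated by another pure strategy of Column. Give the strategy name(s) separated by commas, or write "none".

Left: no other strategy beats it everywhere (Center at A (-3>-5); Right at A (-3>-6)).
Nothing dominates Center: Left at B (1>-12); Right at A (-5>-6).
Right: no other strategy beats it everywhere (Left at B (1>-12); Center at B (1=1)).

none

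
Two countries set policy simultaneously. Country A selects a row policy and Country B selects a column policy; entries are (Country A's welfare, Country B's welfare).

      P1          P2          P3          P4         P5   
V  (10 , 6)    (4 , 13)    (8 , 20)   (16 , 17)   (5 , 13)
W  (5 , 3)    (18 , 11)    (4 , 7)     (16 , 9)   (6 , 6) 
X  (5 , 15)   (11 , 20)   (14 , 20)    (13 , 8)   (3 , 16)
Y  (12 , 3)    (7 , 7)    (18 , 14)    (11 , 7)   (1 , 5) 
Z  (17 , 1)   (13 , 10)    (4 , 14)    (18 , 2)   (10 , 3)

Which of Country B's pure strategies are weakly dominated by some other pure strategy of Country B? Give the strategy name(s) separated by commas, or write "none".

P1 is weakly dominated by P2 (V: 13>6, W: 11>3, X: 20>15, Y: 7>3, Z: 10>1).
Nothing dominates P2: P1 at V (13>6); P3 at W (11>7); P4 at W (11>9); P5 at W (11>6).
Nothing dominates P3: P1 at V (20>6); P2 at V (20>13); P4 at V (20>17); P5 at V (20>13).
P4 is not dominated — it holds its own against P1 at V (17>6); P2 at V (17>13); P3 at W (9>7); P5 at V (17>13).
P5 is weakly dominated by P2 (V: 13=13, W: 11>6, X: 20>16, Y: 7>5, Z: 10>3).

P1, P5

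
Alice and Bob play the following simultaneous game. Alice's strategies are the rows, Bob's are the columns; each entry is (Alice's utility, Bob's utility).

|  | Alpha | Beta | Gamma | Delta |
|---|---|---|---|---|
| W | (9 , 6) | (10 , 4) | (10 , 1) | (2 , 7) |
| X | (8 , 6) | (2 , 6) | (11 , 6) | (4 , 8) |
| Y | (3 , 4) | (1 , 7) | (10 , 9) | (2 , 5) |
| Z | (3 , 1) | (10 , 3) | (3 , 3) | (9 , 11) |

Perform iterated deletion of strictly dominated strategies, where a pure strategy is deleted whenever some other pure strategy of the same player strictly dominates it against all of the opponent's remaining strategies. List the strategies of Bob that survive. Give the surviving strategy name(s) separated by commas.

Delta

Row Y is eliminated: X beats it against every remaining column (Alpha: 8>3, Beta: 2>1, Gamma: 11>10, Delta: 4>2).
Bob's strategy Alpha is strictly dominated by Delta (W: 7>6, X: 8>6, Z: 11>1) and is removed.
Bob's strategy Beta is strictly dominated by Delta (W: 7>4, X: 8>6, Z: 11>3) and is removed.
Row W is eliminated: X beats it against every remaining column (Gamma: 11>10, Delta: 4>2).
For Bob, Delta strictly dominates Gamma on the remaining rows (X: 8>6, Z: 11>3); eliminate Gamma.
For Alice, Z strictly dominates X on the remaining columns (Delta: 9>4); eliminate X.
Among the remaining strategies, none is strictly dominated by another pure strategy of the same player, so the elimination stops.
Surviving strategies — Alice: {Z}; Bob: {Delta}.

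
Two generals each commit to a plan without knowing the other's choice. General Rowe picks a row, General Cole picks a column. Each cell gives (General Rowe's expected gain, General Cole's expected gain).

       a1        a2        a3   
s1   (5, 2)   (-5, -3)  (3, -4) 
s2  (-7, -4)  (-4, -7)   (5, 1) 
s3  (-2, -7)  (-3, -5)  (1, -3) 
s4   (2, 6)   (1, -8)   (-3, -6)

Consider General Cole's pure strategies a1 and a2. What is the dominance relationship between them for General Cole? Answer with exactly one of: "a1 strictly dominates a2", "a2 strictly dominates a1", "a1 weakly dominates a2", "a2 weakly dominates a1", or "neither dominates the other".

neither dominates the other

a1's payoffs vs a2's, by General Rowe's action — s1: 2>-3, s2: -4>-7, s3: -7<-5, s4: 6>-8.
a1 does better at s1, s2, s4 but worse at s3; neither strategy dominates the other.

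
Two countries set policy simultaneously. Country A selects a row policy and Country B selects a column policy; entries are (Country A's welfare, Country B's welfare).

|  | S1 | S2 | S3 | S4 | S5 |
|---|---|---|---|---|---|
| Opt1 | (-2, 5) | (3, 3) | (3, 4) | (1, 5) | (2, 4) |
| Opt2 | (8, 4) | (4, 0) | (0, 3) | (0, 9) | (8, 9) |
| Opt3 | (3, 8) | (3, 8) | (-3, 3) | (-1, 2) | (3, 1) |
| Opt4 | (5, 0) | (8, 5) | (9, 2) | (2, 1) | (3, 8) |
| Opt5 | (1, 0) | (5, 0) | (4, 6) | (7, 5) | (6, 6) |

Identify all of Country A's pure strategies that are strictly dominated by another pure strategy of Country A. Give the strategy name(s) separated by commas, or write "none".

Opt1, Opt3

Opt1: dominated, since Opt4 does at least as well everywhere (S1: 5>-2, S2: 8>3, S3: 9>3, S4: 2>1, S5: 3>2).
Opt2 is not dominated — it holds its own against Opt1 at S1 (8>-2); Opt3 at S1 (8>3); Opt4 at S1 (8>5); Opt5 at S1 (8>1).
Opt3: dominated, since Opt2 does at least as well everywhere (S1: 8>3, S2: 4>3, S3: 0>-3, S4: 0>-1, S5: 8>3).
Opt4 is not dominated — it holds its own against Opt1 at S1 (5>-2); Opt2 at S2 (8>4); Opt3 at S1 (5>3); Opt5 at S1 (5>1).
Nothing dominates Opt5: Opt1 at S1 (1>-2); Opt2 at S2 (5>4); Opt3 at S2 (5>3); Opt4 at S4 (7>2).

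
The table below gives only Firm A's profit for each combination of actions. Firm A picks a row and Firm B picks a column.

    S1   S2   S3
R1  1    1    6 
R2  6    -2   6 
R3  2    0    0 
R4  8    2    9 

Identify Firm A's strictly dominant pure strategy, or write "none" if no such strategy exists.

R4 vs R1: S1: 8>1, S2: 2>1, S3: 9>6.
R4 vs R2: S1: 8>6, S2: 2>-2, S3: 9>6.
R4 vs R3: S1: 8>2, S2: 2>0, S3: 9>0.
R4 strictly beats every other strategy against every opponent action, so it is strictly dominant.

R4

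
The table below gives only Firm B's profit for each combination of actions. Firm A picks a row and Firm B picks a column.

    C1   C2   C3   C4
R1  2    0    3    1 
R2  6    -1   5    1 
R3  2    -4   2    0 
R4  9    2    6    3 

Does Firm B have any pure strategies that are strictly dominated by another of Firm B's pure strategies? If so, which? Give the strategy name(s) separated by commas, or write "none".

C2, C4

C1 is not dominated — it holds its own against C2 at R1 (2>0); C3 at R2 (6>5); C4 at R1 (2>1).
C1 strictly dominates C2 — R1: 2>0, R2: 6>-1, R3: 2>-4, R4: 9>2.
C3: no other strategy beats it everywhere (C1 at R1 (3>2); C2 at R1 (3>0); C4 at R1 (3>1)).
C4: dominated, since C1 does at least as well everywhere (R1: 2>1, R2: 6>1, R3: 2>0, R4: 9>3).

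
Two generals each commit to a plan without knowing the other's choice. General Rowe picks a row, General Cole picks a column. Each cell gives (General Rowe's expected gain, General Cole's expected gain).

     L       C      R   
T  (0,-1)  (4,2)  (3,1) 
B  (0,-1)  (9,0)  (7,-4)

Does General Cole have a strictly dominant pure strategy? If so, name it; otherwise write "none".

C

C vs L: T: 2>-1, B: 0>-1.
C vs R: T: 2>1, B: 0>-4.
C strictly beats every other strategy against every opponent action, so it is strictly dominant.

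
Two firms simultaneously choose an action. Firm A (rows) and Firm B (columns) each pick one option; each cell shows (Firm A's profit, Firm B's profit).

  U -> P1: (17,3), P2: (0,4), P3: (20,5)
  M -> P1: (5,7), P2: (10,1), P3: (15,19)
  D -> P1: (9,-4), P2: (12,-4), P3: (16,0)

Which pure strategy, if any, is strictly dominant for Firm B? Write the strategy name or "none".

P3 vs P1: U: 5>3, M: 19>7, D: 0>-4.
P3 vs P2: U: 5>4, M: 19>1, D: 0>-4.
P3 strictly beats every other strategy against every opponent action, so it is strictly dominant.

P3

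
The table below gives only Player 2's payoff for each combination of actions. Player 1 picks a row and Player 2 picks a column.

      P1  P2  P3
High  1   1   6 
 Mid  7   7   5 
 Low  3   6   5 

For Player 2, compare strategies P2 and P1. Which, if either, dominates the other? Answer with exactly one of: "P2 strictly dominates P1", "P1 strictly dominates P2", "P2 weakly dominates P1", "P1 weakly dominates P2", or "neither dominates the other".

P2's payoffs vs P1's, by Player 1's action — High: 1=1, Mid: 7=7, Low: 6>3.
P2 is at least as good everywhere and strictly better somewhere (tied only at High, Mid), so P2 weakly but not strictly dominates P1.

P2 weakly dominates P1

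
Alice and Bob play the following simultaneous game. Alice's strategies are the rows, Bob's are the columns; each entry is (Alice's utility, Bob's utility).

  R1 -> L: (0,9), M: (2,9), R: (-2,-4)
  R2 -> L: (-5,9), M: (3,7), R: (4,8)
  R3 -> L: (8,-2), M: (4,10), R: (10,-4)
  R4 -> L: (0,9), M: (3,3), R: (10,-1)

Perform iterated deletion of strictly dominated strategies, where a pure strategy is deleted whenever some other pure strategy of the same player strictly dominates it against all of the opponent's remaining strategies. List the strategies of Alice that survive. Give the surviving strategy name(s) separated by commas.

Alice's strategy R1 is strictly dominated by R3 (L: 8>0, M: 4>2, R: 10>-2) and is removed.
Alice's strategy R2 is strictly dominated by R3 (L: 8>-5, M: 4>3, R: 10>4) and is removed.
Column R is eliminated: L beats it against every remaining row (R3: -2>-4, R4: 9>-1).
Row R4 is eliminated: R3 beats it against every remaining column (L: 8>0, M: 4>3).
For Bob, M strictly dominates L on the remaining rows (R3: 10>-2); eliminate L.
Among the remaining strategies, none is strictly dominated by another pure strategy of the same player, so the elimination stops.
Surviving strategies — Alice: {R3}; Bob: {M}.

R3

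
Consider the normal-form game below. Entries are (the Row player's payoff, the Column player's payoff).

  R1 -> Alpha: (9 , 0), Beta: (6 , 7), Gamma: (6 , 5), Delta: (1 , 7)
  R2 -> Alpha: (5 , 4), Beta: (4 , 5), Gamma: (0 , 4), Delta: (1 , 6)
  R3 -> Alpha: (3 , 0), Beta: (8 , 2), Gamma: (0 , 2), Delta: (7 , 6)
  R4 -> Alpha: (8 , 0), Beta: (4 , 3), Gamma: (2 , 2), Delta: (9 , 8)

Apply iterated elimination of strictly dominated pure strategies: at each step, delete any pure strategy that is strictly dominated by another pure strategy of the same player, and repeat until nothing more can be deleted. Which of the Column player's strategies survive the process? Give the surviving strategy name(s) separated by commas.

For the Column player, Beta strictly dominates Alpha on the remaining rows (R1: 7>0, R2: 5>4, R3: 2>0, R4: 3>0); eliminate Alpha.
For the Column player, Delta strictly dominates Gamma on the remaining rows (R1: 7>5, R2: 6>4, R3: 6>2, R4: 8>2); eliminate Gamma.
For the Row player, R3 strictly dominates R1 on the remaining columns (Beta: 8>6, Delta: 7>1); eliminate R1.
For the Row player, R3 strictly dominates R2 on the remaining columns (Beta: 8>4, Delta: 7>1); eliminate R2.
Column Beta is eliminated: Delta beats it against every remaining row (R3: 6>2, R4: 8>3).
For the Row player, R4 strictly dominates R3 on the remaining columns (Delta: 9>7); eliminate R3.
Among the remaining strategies, none is strictly dominated by another pure strategy of the same player, so the elimination stops.
Surviving strategies — the Row player: {R4}; the Column player: {Delta}.

Delta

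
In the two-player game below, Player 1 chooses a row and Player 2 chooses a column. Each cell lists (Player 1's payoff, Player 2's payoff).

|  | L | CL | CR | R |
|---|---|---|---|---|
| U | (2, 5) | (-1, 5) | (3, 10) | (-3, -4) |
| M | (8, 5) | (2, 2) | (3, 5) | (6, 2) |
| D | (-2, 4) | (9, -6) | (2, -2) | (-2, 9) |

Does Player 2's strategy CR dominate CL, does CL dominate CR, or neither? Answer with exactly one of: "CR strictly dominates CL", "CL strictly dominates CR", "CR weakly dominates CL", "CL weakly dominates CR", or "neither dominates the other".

CR strictly dominates CL

CR's payoffs vs CL's, by Player 1's action — U: 10>5, M: 5>2, D: -2>-6.
Every comparison favours CR, so CR strictly dominates CL.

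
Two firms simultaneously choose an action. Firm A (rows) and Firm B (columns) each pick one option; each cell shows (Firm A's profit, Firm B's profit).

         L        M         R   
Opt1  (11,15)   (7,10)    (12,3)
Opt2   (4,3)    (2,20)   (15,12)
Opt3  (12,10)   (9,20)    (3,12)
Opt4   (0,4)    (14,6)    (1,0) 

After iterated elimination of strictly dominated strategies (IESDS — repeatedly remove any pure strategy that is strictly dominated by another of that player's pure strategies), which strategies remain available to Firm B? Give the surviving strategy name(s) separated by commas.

M

Firm B's strategy R is strictly dominated by M (Opt1: 10>3, Opt2: 20>12, Opt3: 20>12, Opt4: 6>0) and is removed.
For Firm A, Opt3 strictly dominates Opt1 on the remaining columns (L: 12>11, M: 9>7); eliminate Opt1.
Firm A's strategy Opt2 is strictly dominated by Opt3 (L: 12>4, M: 9>2) and is removed.
For Firm B, M strictly dominates L on the remaining rows (Opt3: 20>10, Opt4: 6>4); eliminate L.
Row Opt3 is eliminated: Opt4 beats it against every remaining column (M: 14>9).
Among the remaining strategies, none is strictly dominated by another pure strategy of the same player, so the elimination stops.
Surviving strategies — Firm A: {Opt4}; Firm B: {M}.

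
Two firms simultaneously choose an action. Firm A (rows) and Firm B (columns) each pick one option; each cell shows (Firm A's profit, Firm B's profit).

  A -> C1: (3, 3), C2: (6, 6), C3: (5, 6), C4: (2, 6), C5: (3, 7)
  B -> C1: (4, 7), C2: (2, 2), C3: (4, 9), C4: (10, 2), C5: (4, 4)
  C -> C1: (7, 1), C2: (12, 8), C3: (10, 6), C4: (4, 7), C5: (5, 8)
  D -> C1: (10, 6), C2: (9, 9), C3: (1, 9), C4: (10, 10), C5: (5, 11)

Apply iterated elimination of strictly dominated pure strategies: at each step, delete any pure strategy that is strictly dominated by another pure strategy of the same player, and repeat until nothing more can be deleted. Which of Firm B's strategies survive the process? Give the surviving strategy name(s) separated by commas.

C2, C5

For Firm A, C strictly dominates A on the remaining columns (C1: 7>3, C2: 12>6, C3: 10>5, C4: 4>2, C5: 5>3); eliminate A.
For Firm B, C3 strictly dominates C1 on the remaining rows (B: 9>7, C: 6>1, D: 9>6); eliminate C1.
Column C4 is eliminated: C5 beats it against every remaining row (B: 4>2, C: 8>7, D: 11>10).
Row B is eliminated: C beats it against every remaining column (C2: 12>2, C3: 10>4, C5: 5>4).
Firm B's strategy C3 is strictly dominated by C5 (C: 8>6, D: 11>9) and is removed.
Among the remaining strategies, none is strictly dominated by another pure strategy of the same player, so the elimination stops.
Surviving strategies — Firm A: {C, D}; Firm B: {C2, C5}.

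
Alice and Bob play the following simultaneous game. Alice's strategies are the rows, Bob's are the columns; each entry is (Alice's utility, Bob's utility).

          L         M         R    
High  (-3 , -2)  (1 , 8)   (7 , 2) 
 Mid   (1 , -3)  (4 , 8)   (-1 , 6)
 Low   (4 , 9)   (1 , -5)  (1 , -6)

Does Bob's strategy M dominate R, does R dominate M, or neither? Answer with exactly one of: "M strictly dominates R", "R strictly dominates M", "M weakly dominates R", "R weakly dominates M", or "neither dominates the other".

M strictly dominates R

M's payoffs vs R's, by Alice's action — High: 8>2, Mid: 8>6, Low: -5>-6.
M gives a strictly higher payoff against every action of Alice, so M strictly dominates R.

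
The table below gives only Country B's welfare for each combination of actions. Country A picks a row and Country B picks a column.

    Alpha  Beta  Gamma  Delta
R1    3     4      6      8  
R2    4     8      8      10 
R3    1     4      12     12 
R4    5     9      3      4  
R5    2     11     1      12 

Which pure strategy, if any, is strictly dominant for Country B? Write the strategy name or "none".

Alpha fails to dominate Beta at R1 (3<4).
Beta fails to dominate Gamma at R1 (4<6).
Gamma fails to dominate Alpha at R4 (3<5).
Delta fails to dominate Alpha at R4 (4<5).
No single strategy dominates all the others.

none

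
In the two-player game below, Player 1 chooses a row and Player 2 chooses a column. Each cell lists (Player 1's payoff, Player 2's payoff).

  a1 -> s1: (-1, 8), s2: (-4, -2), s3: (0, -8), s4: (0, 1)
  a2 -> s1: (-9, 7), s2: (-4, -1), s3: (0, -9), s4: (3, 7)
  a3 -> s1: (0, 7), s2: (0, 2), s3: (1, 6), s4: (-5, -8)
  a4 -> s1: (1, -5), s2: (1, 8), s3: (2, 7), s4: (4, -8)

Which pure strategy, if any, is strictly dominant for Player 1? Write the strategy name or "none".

a4

a4 vs a1: s1: 1>-1, s2: 1>-4, s3: 2>0, s4: 4>0.
a4 vs a2: s1: 1>-9, s2: 1>-4, s3: 2>0, s4: 4>3.
a4 vs a3: s1: 1>0, s2: 1>0, s3: 2>1, s4: 4>-5.
a4 strictly beats every other strategy against every opponent action, so it is strictly dominant.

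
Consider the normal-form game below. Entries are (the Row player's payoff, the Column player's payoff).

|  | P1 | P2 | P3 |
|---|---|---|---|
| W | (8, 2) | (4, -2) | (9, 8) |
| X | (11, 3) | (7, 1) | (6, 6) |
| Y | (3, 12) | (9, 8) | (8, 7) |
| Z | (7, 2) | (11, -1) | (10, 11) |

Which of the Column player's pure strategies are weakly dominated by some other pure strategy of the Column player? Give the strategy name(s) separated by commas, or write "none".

Nothing dominates P1: P2 at W (2>-2); P3 at Y (12>7).
P2: dominated, since P1 does at least as well everywhere (W: 2>-2, X: 3>1, Y: 12>8, Z: 2>-1).
Nothing dominates P3: P1 at W (8>2); P2 at W (8>-2).

P2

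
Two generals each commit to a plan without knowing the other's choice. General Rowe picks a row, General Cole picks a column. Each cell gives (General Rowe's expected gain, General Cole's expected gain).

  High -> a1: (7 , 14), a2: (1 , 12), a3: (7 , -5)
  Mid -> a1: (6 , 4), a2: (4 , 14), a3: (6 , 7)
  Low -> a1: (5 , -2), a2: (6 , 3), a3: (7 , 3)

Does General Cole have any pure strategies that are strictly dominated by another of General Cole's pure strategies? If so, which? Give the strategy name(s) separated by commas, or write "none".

Nothing dominates a1: a2 at High (14>12); a3 at High (14>-5).
Nothing dominates a2: a1 at Mid (14>4); a3 at High (12>-5).
Nothing dominates a3: a1 at Mid (7>4); a2 at Low (3=3).

none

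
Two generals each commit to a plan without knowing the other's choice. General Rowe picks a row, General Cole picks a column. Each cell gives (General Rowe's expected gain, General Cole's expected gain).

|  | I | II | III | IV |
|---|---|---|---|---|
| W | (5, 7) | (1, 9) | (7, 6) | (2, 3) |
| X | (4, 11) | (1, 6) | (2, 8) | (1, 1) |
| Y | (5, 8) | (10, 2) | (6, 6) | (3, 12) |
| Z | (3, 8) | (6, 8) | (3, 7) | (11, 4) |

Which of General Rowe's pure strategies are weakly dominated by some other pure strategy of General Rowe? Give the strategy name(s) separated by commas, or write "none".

X

W: no other strategy beats it everywhere (X at I (5>4); Y at III (7>6); Z at I (5>3)).
X is weakly dominated by W (I: 5>4, II: 1=1, III: 7>2, IV: 2>1).
Nothing dominates Y: W at II (10>1); X at I (5>4); Z at I (5>3).
Z is not dominated — it holds its own against W at II (6>1); X at II (6>1); Y at IV (11>3).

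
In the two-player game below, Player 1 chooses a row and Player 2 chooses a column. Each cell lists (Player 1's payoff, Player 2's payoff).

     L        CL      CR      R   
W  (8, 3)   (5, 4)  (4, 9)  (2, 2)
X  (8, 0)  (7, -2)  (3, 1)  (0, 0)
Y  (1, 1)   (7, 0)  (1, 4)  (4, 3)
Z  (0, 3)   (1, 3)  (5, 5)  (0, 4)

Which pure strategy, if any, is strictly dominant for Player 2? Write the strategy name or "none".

CR

CR vs L: W: 9>3, X: 1>0, Y: 4>1, Z: 5>3.
CR vs CL: W: 9>4, X: 1>-2, Y: 4>0, Z: 5>3.
CR vs R: W: 9>2, X: 1>0, Y: 4>3, Z: 5>4.
CR strictly beats every other strategy against every opponent action, so it is strictly dominant.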